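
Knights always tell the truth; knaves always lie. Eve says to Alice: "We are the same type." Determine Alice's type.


Eve says: "We are the same type."
Case 1: Eve is a Knight (truth-teller)
  Statement is true → they ARE the same → Alice is also a Knight
Case 2: Eve is a Knave (liar)
  Statement is false → they are NOT the same → Alice is a Knight
In both cases, Alice is a Knight.

Knight


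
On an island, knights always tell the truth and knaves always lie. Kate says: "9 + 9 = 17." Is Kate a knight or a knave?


Statement: "9 + 9 = 17."
Actual: 9 + 9 = 18
Claimed: 17
Statement is FALSE → Kate lies → Knave

Knave


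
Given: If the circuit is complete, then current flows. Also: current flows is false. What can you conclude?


Modus tollens: P → Q, ¬Q ⊢ ¬P
P: the circuit is complete
Q: current flows
We have P → Q and Q is false.
By modus tollens, P must be false.

It is not the case that the circuit is complete


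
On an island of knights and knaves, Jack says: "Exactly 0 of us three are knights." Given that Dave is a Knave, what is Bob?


Jack claims exactly 0 knights among Jack, Dave, Bob.
Given: Dave is a Knave.

Case 1: Jack is a Knight (tells truth)
  Then exactly 0 of the three are knights.
  Counting Jack, Dave: 1 knight(s) so far. Need -1 more → impossible.
Case 2: Jack is a Knave (lies)
  Then the count is NOT 0.
  If Bob = Knave, count = 0 = 0 → claim would be true, contradicts lie.
  If Bob = Knight, count = 1 ≠ 0 → lie confirmed ✓

Bob is a Knight.

Knight


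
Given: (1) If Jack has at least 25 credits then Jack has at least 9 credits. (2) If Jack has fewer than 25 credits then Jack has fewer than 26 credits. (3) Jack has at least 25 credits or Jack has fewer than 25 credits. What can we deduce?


Constructive dilemma: (P → Q) ∧ (R → S), P ∨ R ⊢ Q ∨ S
Premise 1: Jack has at least 25 credits → Jack has at least 9 credits
Premise 2: Jack has fewer than 25 credits → Jack has fewer than 26 credits
Premise 3: Jack has at least 25 credits ∨ Jack has fewer than 25 credits
Case 1: Assuming Jack has at least 25 credits, then by Premise 1, Jack has at least 9 credits.
Case 2: Assuming Jack has fewer than 25 credits, then by Premise 2, Jack has fewer than 26 credits.
Since one of Jack has at least 25 credits or Jack has fewer than 25 credits must hold, we get Jack has at least 9 credits or Jack has fewer than 26 credits.

Jack has at least 9 credits or Jack has fewer than 26 credits.


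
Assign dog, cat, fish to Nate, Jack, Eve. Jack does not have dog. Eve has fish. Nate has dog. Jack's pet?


From clues:
  Eve → fish
  Nate → dog
By elimination, Jack gets the remaining.

cat


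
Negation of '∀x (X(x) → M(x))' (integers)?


Original: ∀x (X(x) → M(x))
Rule: ¬∀→∃, ¬∃→∀, negate predicate.
Negation: ∃x (X(x) ∧ ¬M(x))

∃x (X(x) ∧ ¬M(x))


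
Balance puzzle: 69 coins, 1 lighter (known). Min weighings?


Each weighing has 3 outcomes (left heavy / balance / right heavy), so k weighings distinguish at most 3^k cases; splitting into three near-equal groups achieves this.
Need 3^k ≥ 69: 3^3 = 27 < 69 ≤ 3^4 = 81
k = ⌈log₃(69)⌉ = 4

4


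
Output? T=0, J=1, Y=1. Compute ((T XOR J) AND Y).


T XOR J = 0^1 = 1
1 AND 1 = 1

1


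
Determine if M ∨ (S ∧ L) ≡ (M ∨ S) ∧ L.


Expression 1: M ∨ (S ∧ L)
Expression 2: (M ∨ S) ∧ L
Truth table (M S L | Expr1 Expr2):
  T T T |   T     T
  T T F |   T     F   ← differ
  T F T |   T     T
  T F F |   T     F   ← differ
  F T T |   T     T
  F T F |   F     F
  F F T |   F     F
  F F F |   F     F
Counterexample: M=T, S=T, L=F gives Expr1 = T but Expr2 = F, so the expressions are NOT logically equivalent.

No


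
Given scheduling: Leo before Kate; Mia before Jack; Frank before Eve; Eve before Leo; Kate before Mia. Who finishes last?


Constraints: Leo before Kate; Mia before Jack; Frank before Eve; Eve before Leo; Kate before Mia
The last task can have nothing scheduled after it, so it must never appear on the left of a 'before'.
Tasks appearing before some other task: Leo, Mia, Frank, Eve, Kate.
The only task not in that list is Jack → it is last.

Jack


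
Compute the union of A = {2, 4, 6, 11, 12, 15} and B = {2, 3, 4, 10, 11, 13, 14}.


A = {2, 4, 6, 11, 12, 15}
B = {2, 3, 4, 10, 11, 13, 14}
Operation: union
All elements combined: 2, 3, 4, 6, 10, 11, 12, 13, 14, 15

{2, 3, 4, 6, 10, 11, 12, 13, 14, 15}


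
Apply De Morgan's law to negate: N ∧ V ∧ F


De Morgan's law: ¬(P ∧ Q ∧ R) ≡ ¬P ∨ ¬Q ∨ ¬R
¬(N ∧ V ∧ F) = ¬N ∨ ¬V ∨ ¬F

¬N ∨ ¬V ∨ ¬F


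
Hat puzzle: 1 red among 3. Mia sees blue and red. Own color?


Total red = 1, seen red = 1
Own red = 1 - 1 = 0
Mia's hat is blue.

blue


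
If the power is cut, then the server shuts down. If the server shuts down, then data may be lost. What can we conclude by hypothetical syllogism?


Hypothetical syllogism: P → Q, Q → R ⊢ P → R
Premise 1: the power is cut → the server shuts down
Premise 2: the server shuts down → data may be lost
Chain the implications: the middle term (the server shuts down) links the two.
Conclusion: If the power is cut, then data may be lost.

If the power is cut, then data may be lost.


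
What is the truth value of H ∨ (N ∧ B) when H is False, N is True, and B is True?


H = False, N = True, B = True
Step 1: N ∧ B = True AND True = True
Step 2: H ∨ True = False OR True = True
AND evaluated first (higher precedence); then OR applied.

True


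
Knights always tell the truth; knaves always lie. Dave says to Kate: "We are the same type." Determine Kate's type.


Dave says: "We are the same type."
Case 1: Dave is a Knight (truth-teller)
  Statement is true → they ARE the same → Kate is also a Knight
Case 2: Dave is a Knave (liar)
  Statement is false → they are NOT the same → Kate is a Knight
In both cases, Kate is a Knight.

Knight


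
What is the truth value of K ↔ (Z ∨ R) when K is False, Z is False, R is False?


K = False, Z = False, R = False
Step 1: Z ∨ R = False OR False = False
Step 2: K ↔ (False): true when both sides have same truth value.
Result: False ↔ False = True

True


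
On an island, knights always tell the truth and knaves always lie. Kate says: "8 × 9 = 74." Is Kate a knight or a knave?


Statement: "8 × 9 = 74."
Actual: 8 × 9 = 72
Claimed: 74
Statement is FALSE → Kate lies → Knave

Knave


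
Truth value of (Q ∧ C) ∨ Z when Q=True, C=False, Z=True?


Q = True, C = False, Z = True
Expression: (Q ∧ C) ∨ Z
Step 1: Q ∧ C = True AND False = False
Step 2: (False) ∨ Z = False OR True = True

True


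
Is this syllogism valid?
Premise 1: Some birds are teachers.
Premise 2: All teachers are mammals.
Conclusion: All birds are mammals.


Premise 1: Some birds are teachers.
Premise 2: All teachers are mammals.
Conclusion: All birds are mammals.
Fallacy: illicit minor. The minor term (birds) is distributed in the conclusion ('All birds ...') but undistributed in its premise ('Some birds are teachers' doesn't cover all birds).
Only 'Some birds are mammals' follows, not 'All'.

Invalid


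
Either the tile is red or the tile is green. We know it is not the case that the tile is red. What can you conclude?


Disjunctive syllogism: P ∨ Q, ¬P ⊢ Q
Disjunction: the tile is red ∨ the tile is green
We know it is not the case that the tile is red.
By disjunctive syllogism, the other disjunct must be true.

The tile is green


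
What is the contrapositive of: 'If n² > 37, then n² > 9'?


Original: If n² > 37, then n² > 9
Contrapositive: If ¬Q, then ¬P
Negate Q: not (n² > 9)
Negate P: not (n² > 37)

If not (n² > 9), then not (n² > 37).


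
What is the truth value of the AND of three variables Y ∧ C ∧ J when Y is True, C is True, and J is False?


Y = True, C = True, J = False
Step 1: Y ∧ C = True AND True = True
Step 2: (True) ∧ J = (True) AND False = False
AND is true only when ALL operands are true.

False


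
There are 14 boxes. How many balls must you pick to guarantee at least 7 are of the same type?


Pigeonhole: to guarantee k in one of n categories, need (k-1)×n + 1.
k = 7, n = 14
Minimum = (7-1) × 14 + 1 = 6 × 14 + 1

85


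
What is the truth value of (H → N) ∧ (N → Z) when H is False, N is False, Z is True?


H = False, N = False, Z = True
Step 1: H → N is false only when H=True and N=False. Result: True
Step 2: N → Z is false only when N=True and Z=False. Result: True
Step 3: True ∧ True = True

True


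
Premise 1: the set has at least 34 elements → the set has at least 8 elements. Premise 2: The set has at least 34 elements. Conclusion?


Modus ponens: P → Q, P ⊢ Q
P: the set has at least 34 elements
Q: the set has at least 8 elements
We have P → Q and P is true.
By modus ponens, Q must be true.

The set has at least 8 elements


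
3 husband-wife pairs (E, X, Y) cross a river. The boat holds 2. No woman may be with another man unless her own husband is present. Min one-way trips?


Label couples E, X, Y (H = husband, W = wife).
Counting alone: 6 people, the boat carries 2 and someone must bring it back, so each round trip nets at most +1 on the far side until the last crossing → at least 9 trips. The jealousy constraint makes 9 impossible; the shortest valid schedule has 11:
1. WE+WX →  (far: WE,WX; near: HE,HX,HY,WY)
2. WE ←       (far: WX; near: HE,HX,HY,WE,WY)
3. WE+WY →  (far: WE,WX,WY; near: HE,HX,HY)
4. WE ←       (far: WX,WY; near: HE,HX,HY,WE)
5. HX+HY →  (far: HX,WX,HY,WY; near: HE,WE)
6. HX+WX ←  (far: HY,WY; near: HE,WE,HX,WX)
7. HE+HX →  (far: HE,HX,HY,WY; near: WE,WX)
8. WY ←       (far: HE,HX,HY; near: WE,WX,WY)
9. WE+WX →  (far: HE,WE,HX,WX,HY; near: WY)
10. HY ←      (far: HE,WE,HX,WX; near: HY,WY)
11. HY+WY → (far: all six; near: empty)
In every state each wife is either with her husband or with no other man.
Minimum trips = 11

11


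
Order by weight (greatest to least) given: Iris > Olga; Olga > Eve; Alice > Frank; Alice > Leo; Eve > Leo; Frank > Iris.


Constraints: Iris > Olga; Olga > Eve; Alice > Frank; Alice > Leo; Eve > Leo; Frank > Iris
Method: at each step, the next-highest is the one remaining person who never appears on the smaller side of a constraint between remaining people.
  Step 1: remaining {Olga, Leo, Frank, Alice, Eve, Iris}; on the smaller side: {Olga, Leo, Frank, Eve, Iris} → Alice is next (Alice > Frank; Alice > Leo).
  Step 2: remaining {Olga, Leo, Frank, Eve, Iris}; on the smaller side: {Olga, Leo, Eve, Iris} → Frank is next (Frank > Iris).
  Step 3: remaining {Olga, Leo, Eve, Iris}; on the smaller side: {Olga, Leo, Eve} → Iris is next (Iris > Olga).
  Step 4: remaining {Olga, Leo, Eve}; on the smaller side: {Leo, Eve} → Olga is next (Olga > Eve).
  Step 5: remaining {Leo, Eve}; on the smaller side: {Leo} → Eve is next (Eve > Leo).
  Step 6: only Leo remains → lowest.
Final ranking (highest to lowest):

Alice > Frank > Iris > Olga > Eve > Leo


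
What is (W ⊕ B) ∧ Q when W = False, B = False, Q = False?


W = False, B = False, Q = False
Step 1: W ⊕ B = False XOR False = False
Step 2: False ∧ Q = False AND False = False
XOR true when exactly one of W,B is true; then AND with Q.

False


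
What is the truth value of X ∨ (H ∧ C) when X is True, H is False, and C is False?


X = True, H = False, C = False
Step 1: H ∧ C = False AND False = False
Step 2: X ∨ False = True OR False = True
AND evaluated first (higher precedence); then OR applied.

True


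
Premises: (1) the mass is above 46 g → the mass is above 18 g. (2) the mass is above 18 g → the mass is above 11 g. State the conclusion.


Hypothetical syllogism: P → Q, Q → R ⊢ P → R
Premise 1: the mass is above 46 g → the mass is above 18 g
Premise 2: the mass is above 18 g → the mass is above 11 g
Chain the implications: the middle term (the mass is above 18 g) links the two.
Conclusion: If the mass is above 46 g, then the mass is above 11 g.

If the mass is above 46 g, then the mass is above 11 g.


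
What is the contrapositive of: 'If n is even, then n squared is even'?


Original: If n is even, then n squared is even
Contrapositive: If ¬Q, then ¬P
Negate Q: not (n squared is even)
Negate P: not (n is even)

If not (n squared is even), then not (n is even).


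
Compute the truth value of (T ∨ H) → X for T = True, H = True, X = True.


T = True, H = True, X = True
Step 1: T ∨ H = True OR True = True
Step 2: (True) → X: false only when antecedent=True and X=False.
Result: True

True


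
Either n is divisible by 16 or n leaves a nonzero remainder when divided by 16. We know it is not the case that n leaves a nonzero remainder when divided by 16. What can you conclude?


Disjunctive syllogism: P ∨ Q, ¬P ⊢ Q
Disjunction: n is divisible by 16 ∨ n leaves a nonzero remainder when divided by 16
We know it is not the case that n leaves a nonzero remainder when divided by 16.
By disjunctive syllogism, the other disjunct must be true.

n is divisible by 16


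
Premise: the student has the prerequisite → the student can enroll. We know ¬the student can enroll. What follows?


Modus tollens: P → Q, ¬Q ⊢ ¬P
P: the student has the prerequisite
Q: the student can enroll
We have P → Q and Q is false.
By modus tollens, P must be false.

It is not the case that the student has the prerequisite


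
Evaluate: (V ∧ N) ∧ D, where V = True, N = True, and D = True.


V = True, N = True, D = True
Step 1: V ∧ N = True AND True = True
Step 2: True ∧ D = True AND True = True
AND is true only when ALL operands are true.

True


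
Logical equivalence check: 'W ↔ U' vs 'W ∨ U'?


Expression 1: W ↔ U
Expression 2: W ∨ U
Truth table (W U | Expr1 Expr2):
  T T |   T     T
  T F |   F     T   ← differ
  F T |   F     T   ← differ
  F F |   T     F   ← differ
Counterexample: W=T, U=F gives Expr1 = F but Expr2 = T, so the expressions are NOT logically equivalent.

No


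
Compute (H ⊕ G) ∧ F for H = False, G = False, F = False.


H = False, G = False, F = False
Step 1: H ⊕ G = False XOR False = False
Step 2: False ∧ F = False AND False = False
XOR true when exactly one of H,G is true; then AND with F.

False


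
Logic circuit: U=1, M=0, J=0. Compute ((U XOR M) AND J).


U XOR M = 1^0 = 1
1 AND 0 = 0

0


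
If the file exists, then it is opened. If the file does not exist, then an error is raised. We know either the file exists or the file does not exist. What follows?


Constructive dilemma: (P → Q) ∧ (R → S), P ∨ R ⊢ Q ∨ S
Premise 1: the file exists → it is opened
Premise 2: the file does not exist → an error is raised
Premise 3: the file exists ∨ the file does not exist
Case 1: Assuming the file exists, then by Premise 1, it is opened.
Case 2: Assuming the file does not exist, then by Premise 2, an error is raised.
Since one of the file exists or the file does not exist must hold, we get it is opened or an error is raised.

It is opened or an error is raised.


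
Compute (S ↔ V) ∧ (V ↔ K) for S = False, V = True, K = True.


S = False, V = True, K = True
Step 1: S ↔ V is true when S and V have the same value. Result: False
Step 2: V ↔ K is true when V and K have the same value. Result: True
Step 3: False ∧ True = False

False


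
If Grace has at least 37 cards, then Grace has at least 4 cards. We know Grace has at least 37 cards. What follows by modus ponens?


Modus ponens: P → Q, P ⊢ Q
P: Grace has at least 37 cards
Q: Grace has at least 4 cards
We have P → Q and P is true.
By modus ponens, Q must be true.

Grace has at least 4 cards


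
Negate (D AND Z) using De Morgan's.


De Morgan's law: ¬(P ∧ Q) ≡ ¬P ∨ ¬Q
¬(D ∧ Z) = ¬D ∨ ¬Z

¬D ∨ ¬Z


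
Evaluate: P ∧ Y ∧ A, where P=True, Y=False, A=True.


P = True, Y = False, A = True
Expression: P ∧ Y ∧ A
Step 1: P ∧ Y = True AND False = False
Step 2: (False) ∧ A = False AND True = False

False


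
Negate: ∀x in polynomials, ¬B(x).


Original: ∀x ¬B(x)
Rule: ¬∀→∃, ¬∃→∀, negate predicate.
Negation: ∃x B(x)

∃x B(x)


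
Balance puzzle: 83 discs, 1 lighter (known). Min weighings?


Each weighing has 3 outcomes (left heavy / balance / right heavy), so k weighings distinguish at most 3^k cases; splitting into three near-equal groups achieves this.
Need 3^k ≥ 83: 3^4 = 81 < 83 ≤ 3^5 = 243
k = ⌈log₃(83)⌉ = 5

5


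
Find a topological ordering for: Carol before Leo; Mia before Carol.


Constraints: Carol before Leo; Mia before Carol
Method: repeatedly schedule the remaining task that has no remaining task required before it.
  Step 1: remaining {Mia, Leo, Carol}; every task except Mia still has a predecessor pending → schedule Mia.
  Step 2: remaining {Leo, Carol}; every task except Carol still has a predecessor pending → schedule Carol.
  Step 3: only Leo remains → schedule Leo.
Resulting order:

Mia → Carol → Leo


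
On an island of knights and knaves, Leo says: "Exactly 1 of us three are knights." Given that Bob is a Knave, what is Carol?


Leo claims exactly 1 knights among Leo, Bob, Carol.
Given: Bob is a Knave.

Case 1: Leo is a Knight (tells truth)
  Then exactly 1 of the three are knights.
  Counting Leo, Bob: 1 knight(s) so far. Need 0 more → Carol = Knave.
Case 2: Leo is a Knave (lies)
  Then the count is NOT 1.
  If Carol = Knight, count = 1 = 1 → claim would be true, contradicts lie.
  If Carol = Knave, count = 0 ≠ 1 → lie confirmed ✓

Carol is a Knave.

Knave


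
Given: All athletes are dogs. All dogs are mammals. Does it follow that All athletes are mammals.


Premise 1: All athletes are dogs.
Premise 2: All dogs are mammals.
Conclusion: All athletes are mammals.
Barbara syllogism (AAA-1): All A are B, All B are C → All A are C.
Middle term (dogs) distributed in premise 2.

Valid


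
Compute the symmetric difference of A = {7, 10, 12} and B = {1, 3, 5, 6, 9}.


A = {7, 10, 12}
B = {1, 3, 5, 6, 9}
Operation: symmetric difference
In A only: [7, 10, 12], in B only: [1, 3, 5, 6, 9]

{1, 3, 5, 6, 7, 9, 10, 12}


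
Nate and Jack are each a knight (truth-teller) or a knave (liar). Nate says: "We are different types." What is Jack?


Nate says: "We are different types."
Case 1: Nate is a Knight (truth-teller)
  Statement is true → they ARE different → Jack is a Knave
Case 2: Nate is a Knave (liar)
  Statement is false → they are NOT different → Jack is a Knave
In both cases, Jack is a Knave.

Knave


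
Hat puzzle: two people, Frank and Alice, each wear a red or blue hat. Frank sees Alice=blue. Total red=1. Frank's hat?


Total red = 1, Alice = blue
Red accounted for: 0
Remaining for Frank: 1
Frank's hat is red.

red


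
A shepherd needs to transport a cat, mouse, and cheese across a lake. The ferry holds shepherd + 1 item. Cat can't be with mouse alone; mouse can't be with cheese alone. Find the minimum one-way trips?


1. shepherd+mouse → 2. shepherd ← 3. shepherd+cat → 4. shepherd+mouse ← 5. shepherd+cheese → 6. shepherd ← 7. shepherd+mouse →
Minimum trips = 7

7


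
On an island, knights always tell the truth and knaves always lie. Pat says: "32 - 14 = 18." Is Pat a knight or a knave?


Statement: "32 - 14 = 18."
Actual: 32 - 14 = 18
Claimed: 18
Statement is TRUE → Pat tells the truth → Knight

Knight


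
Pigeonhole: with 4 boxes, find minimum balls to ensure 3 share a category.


Pigeonhole: to guarantee k in one of n categories, need (k-1)×n + 1.
k = 3, n = 4
Minimum = (3-1) × 4 + 1 = 2 × 4 + 1

9


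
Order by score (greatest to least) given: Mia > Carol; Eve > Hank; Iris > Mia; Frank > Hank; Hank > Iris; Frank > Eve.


Constraints: Mia > Carol; Eve > Hank; Iris > Mia; Frank > Hank; Hank > Iris; Frank > Eve
Method: at each step, the next-highest is the one remaining person who never appears on the smaller side of a constraint between remaining people.
  Step 1: remaining {Mia, Eve, Iris, Frank, Carol, Hank}; on the smaller side: {Mia, Eve, Iris, Carol, Hank} → Frank is next (Frank > Hank; Frank > Eve).
  Step 2: remaining {Mia, Eve, Iris, Carol, Hank}; on the smaller side: {Mia, Iris, Carol, Hank} → Eve is next (Eve > Hank).
  Step 3: remaining {Mia, Iris, Carol, Hank}; on the smaller side: {Mia, Iris, Carol} → Hank is next (Hank > Iris).
  Step 4: remaining {Mia, Iris, Carol}; on the smaller side: {Mia, Carol} → Iris is next (Iris > Mia).
  Step 5: remaining {Mia, Carol}; on the smaller side: {Carol} → Mia is next (Mia > Carol).
  Step 6: only Carol remains → lowest.
Final ranking (highest to lowest):

Frank > Eve > Hank > Iris > Mia > Carol


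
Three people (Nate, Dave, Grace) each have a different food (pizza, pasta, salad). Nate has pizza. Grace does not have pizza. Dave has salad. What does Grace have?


From clues:
  Dave → salad
  Nate → pizza
By elimination, Grace gets the remaining.

pasta


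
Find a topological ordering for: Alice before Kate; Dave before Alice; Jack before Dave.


Constraints: Alice before Kate; Dave before Alice; Jack before Dave
Method: repeatedly schedule the remaining task that has no remaining task required before it.
  Step 1: remaining {Dave, Alice, Jack, Kate}; every task except Jack still has a predecessor pending → schedule Jack.
  Step 2: remaining {Dave, Alice, Kate}; every task except Dave still has a predecessor pending → schedule Dave.
  Step 3: remaining {Alice, Kate}; every task except Alice still has a predecessor pending → schedule Alice.
  Step 4: only Kate remains → schedule Kate.
Resulting order:

Jack → Dave → Alice → Kate


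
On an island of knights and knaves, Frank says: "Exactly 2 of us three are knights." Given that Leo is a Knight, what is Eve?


Frank claims exactly 2 knights among Frank, Leo, Eve.
Given: Leo is a Knight.

Case 1: Frank is a Knight (tells truth)
  Then exactly 2 of the three are knights.
  Counting Frank, Leo: 2 knight(s) so far. Need 0 more → Eve = Knave.
Case 2: Frank is a Knave (lies)
  Then the count is NOT 2.
  If Eve = Knight, count = 2 = 2 → claim would be true, contradicts lie.
  If Eve = Knave, count = 1 ≠ 2 → lie confirmed ✓

Eve is a Knave.

Knave


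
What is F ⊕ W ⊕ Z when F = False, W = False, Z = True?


F = False, W = False, Z = True
Step 1: F ⊕ W = False XOR False = False
Step 2: False ⊕ Z = False XOR True = True
XOR is true when an odd number of operands are true.

True


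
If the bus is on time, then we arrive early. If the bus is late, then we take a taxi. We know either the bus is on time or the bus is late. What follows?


Constructive dilemma: (P → Q) ∧ (R → S), P ∨ R ⊢ Q ∨ S
Premise 1: the bus is on time → we arrive early
Premise 2: the bus is late → we take a taxi
Premise 3: the bus is on time ∨ the bus is late
Case 1: Assuming the bus is on time, then by Premise 1, we arrive early.
Case 2: Assuming the bus is late, then by Premise 2, we take a taxi.
Since one of the bus is on time or the bus is late must hold, we get we arrive early or we take a taxi.

We arrive early or we take a taxi.


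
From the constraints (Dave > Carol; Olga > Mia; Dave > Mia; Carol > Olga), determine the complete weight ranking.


Constraints: Dave > Carol; Olga > Mia; Dave > Mia; Carol > Olga
Method: at each step, the next-highest is the one remaining person who never appears on the smaller side of a constraint between remaining people.
  Step 1: remaining {Carol, Olga, Dave, Mia}; on the smaller side: {Carol, Olga, Mia} → Dave is next (Dave > Carol; Dave > Mia).
  Step 2: remaining {Carol, Olga, Mia}; on the smaller side: {Olga, Mia} → Carol is next (Carol > Olga).
  Step 3: remaining {Olga, Mia}; on the smaller side: {Mia} → Olga is next (Olga > Mia).
  Step 4: only Mia remains → lowest.
Final ranking (highest to lowest):

Dave > Carol > Olga > Mia


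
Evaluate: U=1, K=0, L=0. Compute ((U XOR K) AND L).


U XOR K = 1^0 = 1
1 AND 0 = 0

0


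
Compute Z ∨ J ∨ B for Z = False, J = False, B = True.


Z = False, J = False, B = True
Step 1: Z ∨ J = False OR False = False
Step 2: False ∨ B = False OR True = True
OR is true when at least one operand is true.

True


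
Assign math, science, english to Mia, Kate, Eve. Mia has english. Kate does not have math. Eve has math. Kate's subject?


From clues:
  Eve → math
  Mia → english
By elimination, Kate gets the remaining.

science


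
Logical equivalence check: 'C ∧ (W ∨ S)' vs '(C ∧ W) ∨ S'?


Expression 1: C ∧ (W ∨ S)
Expression 2: (C ∧ W) ∨ S
Truth table (C W S | Expr1 Expr2):
  T T T |   T     T
  T T F |   T     T
  T F T |   T     T
  T F F |   F     F
  F T T |   F     T   ← differ
  F T F |   F     F
  F F T |   F     T   ← differ
  F F F |   F     F
Counterexample: C=F, W=T, S=T gives Expr1 = F but Expr2 = T, so the expressions are NOT logically equivalent.

No


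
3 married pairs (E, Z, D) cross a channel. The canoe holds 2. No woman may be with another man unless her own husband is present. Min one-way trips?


Label couples E, Z, D (H = husband, W = wife).
Counting alone: 6 people, the canoe carries 2 and someone must bring it back, so each round trip nets at most +1 on the far side until the last crossing → at least 9 trips. The jealousy constraint makes 9 impossible; the shortest valid schedule has 11:
1. WE+WZ →  (far: WE,WZ; near: HE,HZ,HD,WD)
2. WE ←       (far: WZ; near: HE,HZ,HD,WE,WD)
3. WE+WD →  (far: WE,WZ,WD; near: HE,HZ,HD)
4. WE ←       (far: WZ,WD; near: HE,HZ,HD,WE)
5. HZ+HD →  (far: HZ,WZ,HD,WD; near: HE,WE)
6. HZ+WZ ←  (far: HD,WD; near: HE,WE,HZ,WZ)
7. HE+HZ →  (far: HE,HZ,HD,WD; near: WE,WZ)
8. WD ←       (far: HE,HZ,HD; near: WE,WZ,WD)
9. WE+WZ →  (far: HE,WE,HZ,WZ,HD; near: WD)
10. HD ←      (far: HE,WE,HZ,WZ; near: HD,WD)
11. HD+WD → (far: all six; near: empty)
In every state each wife is either with her husband or with no other man.
Minimum trips = 11

11


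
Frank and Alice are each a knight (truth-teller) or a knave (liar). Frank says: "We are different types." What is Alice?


Frank says: "We are different types."
Case 1: Frank is a Knight (truth-teller)
  Statement is true → they ARE different → Alice is a Knave
Case 2: Frank is a Knave (liar)
  Statement is false → they are NOT different → Alice is a Knave
In both cases, Alice is a Knave.

Knave


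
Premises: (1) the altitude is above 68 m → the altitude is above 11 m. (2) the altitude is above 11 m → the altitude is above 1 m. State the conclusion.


Hypothetical syllogism: P → Q, Q → R ⊢ P → R
Premise 1: the altitude is above 68 m → the altitude is above 11 m
Premise 2: the altitude is above 11 m → the altitude is above 1 m
Chain the implications: the middle term (the altitude is above 11 m) links the two.
Conclusion: If the altitude is above 68 m, then the altitude is above 1 m.

If the altitude is above 68 m, then the altitude is above 1 m.


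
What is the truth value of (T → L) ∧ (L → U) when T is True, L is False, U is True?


T = True, L = False, U = True
Step 1: T → L is false only when T=True and L=False. Result: False
Step 2: L → U is false only when L=True and U=False. Result: True
Step 3: False ∧ True = False

False


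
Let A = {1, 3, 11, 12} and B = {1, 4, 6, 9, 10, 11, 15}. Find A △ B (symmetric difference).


A = {1, 3, 11, 12}
B = {1, 4, 6, 9, 10, 11, 15}
Operation: symmetric difference
In A only: [3, 12], in B only: [4, 6, 9, 10, 15]

{3, 4, 6, 9, 10, 12, 15}


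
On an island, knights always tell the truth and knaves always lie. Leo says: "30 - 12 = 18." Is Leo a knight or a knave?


Statement: "30 - 12 = 18."
Actual: 30 - 12 = 18
Claimed: 18
Statement is TRUE → Leo tells the truth → Knight

Knight


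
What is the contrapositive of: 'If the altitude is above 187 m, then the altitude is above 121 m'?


Original: If the altitude is above 187 m, then the altitude is above 121 m
Contrapositive: If ¬Q, then ¬P
Negate Q: not (the altitude is above 121 m)
Negate P: not (the altitude is above 187 m)

If not (the altitude is above 121 m), then not (the altitude is above 187 m).


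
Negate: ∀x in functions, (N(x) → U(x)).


Original: ∀x (N(x) → U(x))
Rule: ¬∀→∃, ¬∃→∀, negate predicate.
Negation: ∃x (N(x) ∧ ¬U(x))

∃x (N(x) ∧ ¬U(x))


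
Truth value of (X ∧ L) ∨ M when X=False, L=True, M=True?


X = False, L = True, M = True
Expression: (X ∧ L) ∨ M
Step 1: X ∧ L = False AND True = False
Step 2: (False) ∨ M = False OR True = True

True


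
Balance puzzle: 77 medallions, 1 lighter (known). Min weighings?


Each weighing has 3 outcomes (left heavy / balance / right heavy), so k weighings distinguish at most 3^k cases; splitting into three near-equal groups achieves this.
Need 3^k ≥ 77: 3^3 = 27 < 77 ≤ 3^4 = 81
k = ⌈log₃(77)⌉ = 4

4


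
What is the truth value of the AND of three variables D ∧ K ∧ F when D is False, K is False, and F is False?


D = False, K = False, F = False
Step 1: D ∧ K = False AND False = False
Step 2: (False) ∧ F = (False) AND False = False
AND is true only when ALL operands are true.

False


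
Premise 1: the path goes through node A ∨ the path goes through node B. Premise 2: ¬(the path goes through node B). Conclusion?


Disjunctive syllogism: P ∨ Q, ¬P ⊢ Q
Disjunction: the path goes through node A ∨ the path goes through node B
We know it is not the case that the path goes through node B.
By disjunctive syllogism, the other disjunct must be true.

The path goes through node A


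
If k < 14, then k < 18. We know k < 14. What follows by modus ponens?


Modus ponens: P → Q, P ⊢ Q
P: k < 14
Q: k < 18
We have P → Q and P is true.
By modus ponens, Q must be true.

k < 18


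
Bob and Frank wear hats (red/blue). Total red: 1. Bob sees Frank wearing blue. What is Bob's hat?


Total red = 1, Frank = blue
Red accounted for: 0
Remaining for Bob: 1
Bob's hat is red.

red


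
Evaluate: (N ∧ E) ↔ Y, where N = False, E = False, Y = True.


N = False, E = False, Y = True
Step 1: N ∧ E = False AND False = False
Step 2: (False) ↔ Y: true when both sides have same truth value.
Result: False ↔ True = False

False


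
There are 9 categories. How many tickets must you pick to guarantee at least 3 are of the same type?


Pigeonhole: to guarantee k in one of n categories, need (k-1)×n + 1.
k = 3, n = 9
Minimum = (3-1) × 9 + 1 = 2 × 9 + 1

19


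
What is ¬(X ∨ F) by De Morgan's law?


De Morgan's law: ¬(P ∨ Q) ≡ ¬P ∧ ¬Q
¬(X ∨ F) = ¬X ∧ ¬F

¬X ∧ ¬F


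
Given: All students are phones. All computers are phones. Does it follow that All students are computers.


Premise 1: All students are phones.
Premise 2: All computers are phones.
Conclusion: All students are computers.
Fallacy: undistributed middle. phones is predicate in both.
Counterexample: students and computers could be disjoint subsets of phones.

Invalid


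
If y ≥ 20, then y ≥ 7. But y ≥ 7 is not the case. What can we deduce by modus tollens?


Modus tollens: P → Q, ¬Q ⊢ ¬P
P: y ≥ 20
Q: y ≥ 7
We have P → Q and Q is false.
By modus tollens, P must be false.

It is not the case that y ≥ 20


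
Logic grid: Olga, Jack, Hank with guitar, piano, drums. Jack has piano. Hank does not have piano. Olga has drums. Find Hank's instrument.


From clues:
  Jack → piano
  Olga → drums
By elimination, Hank gets the remaining.

guitar


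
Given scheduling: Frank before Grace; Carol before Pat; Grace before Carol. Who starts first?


Constraints: Frank before Grace; Carol before Pat; Grace before Carol
The first task can have nothing scheduled before it, so it must never appear on the right of a 'before'.
Tasks appearing after some 'before': Grace, Pat, Carol.
The only task not in that list is Frank → it is first.

Frank


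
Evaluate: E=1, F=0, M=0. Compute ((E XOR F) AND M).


E XOR F = 1^0 = 1
1 AND 0 = 0

0


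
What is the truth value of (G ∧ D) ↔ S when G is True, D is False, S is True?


G = True, D = False, S = True
Step 1: G ∧ D = True AND False = False
Step 2: (False) ↔ S: true when both sides have same truth value.
Result: False ↔ True = False

False


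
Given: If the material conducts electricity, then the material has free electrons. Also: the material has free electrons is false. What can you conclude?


Modus tollens: P → Q, ¬Q ⊢ ¬P
P: the material conducts electricity
Q: the material has free electrons
We have P → Q and Q is false.
By modus tollens, P must be false.

It is not the case that the material conducts electricity


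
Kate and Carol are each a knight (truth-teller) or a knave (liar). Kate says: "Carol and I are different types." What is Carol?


Kate says: "Carol and I are different types."
Case 1: Kate is a Knight (truth-teller)
  Statement is true → they ARE different → Carol is a Knave
Case 2: Kate is a Knave (liar)
  Statement is false → they are NOT different → Carol is a Knave
In both cases, Carol is a Knave.

Knave


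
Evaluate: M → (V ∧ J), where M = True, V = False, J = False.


M = True, V = False, J = False
Step 1: V ∧ J = False AND False = False
Step 2: M → (False): false only when M=True and consequent=False.
Result: False

False


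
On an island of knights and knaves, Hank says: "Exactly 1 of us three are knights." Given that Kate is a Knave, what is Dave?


Hank claims exactly 1 knights among Hank, Kate, Dave.
Given: Kate is a Knave.

Case 1: Hank is a Knight (tells truth)
  Then exactly 1 of the three are knights.
  Counting Hank, Kate: 1 knight(s) so far. Need 0 more → Dave = Knave.
Case 2: Hank is a Knave (lies)
  Then the count is NOT 1.
  If Dave = Knight, count = 1 = 1 → claim would be true, contradicts lie.
  If Dave = Knave, count = 0 ≠ 1 → lie confirmed ✓

Dave is a Knave.

Knave


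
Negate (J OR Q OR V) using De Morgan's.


De Morgan's law: ¬(P ∨ Q ∨ R) ≡ ¬P ∧ ¬Q ∧ ¬R
¬(J ∨ Q ∨ V) = ¬J ∧ ¬Q ∧ ¬V

¬J ∧ ¬Q ∧ ¬V


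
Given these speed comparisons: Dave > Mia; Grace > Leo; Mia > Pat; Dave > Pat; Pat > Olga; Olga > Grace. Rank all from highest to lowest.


Constraints: Dave > Mia; Grace > Leo; Mia > Pat; Dave > Pat; Pat > Olga; Olga > Grace
Method: at each step, the next-highest is the one remaining person who never appears on the smaller side of a constraint between remaining people.
  Step 1: remaining {Grace, Mia, Olga, Pat, Dave, Leo}; on the smaller side: {Grace, Mia, Olga, Pat, Leo} → Dave is next (Dave > Mia; Dave > Pat).
  Step 2: remaining {Grace, Mia, Olga, Pat, Leo}; on the smaller side: {Grace, Olga, Pat, Leo} → Mia is next (Mia > Pat).
  Step 3: remaining {Grace, Olga, Pat, Leo}; on the smaller side: {Grace, Olga, Leo} → Pat is next (Pat > Olga).
  Step 4: remaining {Grace, Olga, Leo}; on the smaller side: {Grace, Leo} → Olga is next (Olga > Grace).
  Step 5: remaining {Grace, Leo}; on the smaller side: {Leo} → Grace is next (Grace > Leo).
  Step 6: only Leo remains → lowest.
Final ranking (highest to lowest):

Dave > Mia > Pat > Olga > Grace > Leo


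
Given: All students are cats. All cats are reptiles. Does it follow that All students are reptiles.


Premise 1: All students are cats.
Premise 2: All cats are reptiles.
Conclusion: All students are reptiles.
Barbara syllogism (AAA-1): All A are B, All B are C → All A are C.
Middle term (cats) distributed in premise 2.

Valid


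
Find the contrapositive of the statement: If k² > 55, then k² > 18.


Original: If k² > 55, then k² > 18
Contrapositive: If ¬Q, then ¬P
Negate Q: not (k² > 18)
Negate P: not (k² > 55)

If not (k² > 18), then not (k² > 55).


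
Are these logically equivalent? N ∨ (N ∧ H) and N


Expression 1: N ∨ (N ∧ H)
Expression 2: N
Truth table (N H | Expr1 Expr2):
  T T |   T     T
  T F |   T     T
  F T |   F     F
  F F |   F     F
All 4 rows agree, so the expressions are logically equivalent.

Yes


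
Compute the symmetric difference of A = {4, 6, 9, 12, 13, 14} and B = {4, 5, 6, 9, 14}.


A = {4, 6, 9, 12, 13, 14}
B = {4, 5, 6, 9, 14}
Operation: symmetric difference
In A only: [12, 13], in B only: [5]

{5, 12, 13}


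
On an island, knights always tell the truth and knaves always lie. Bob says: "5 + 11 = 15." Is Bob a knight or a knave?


Statement: "5 + 11 = 15."
Actual: 5 + 11 = 16
Claimed: 15
Statement is FALSE → Bob lies → Knave

Knave


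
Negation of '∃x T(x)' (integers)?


Original: ∃x T(x)
Rule: ¬∀→∃, ¬∃→∀, negate predicate.
Negation: ∀x ¬T(x)

∀x ¬T(x)


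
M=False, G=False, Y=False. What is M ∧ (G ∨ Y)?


M = False, G = False, Y = False
Expression: M ∧ (G ∨ Y)
Step 1: G ∨ Y = False OR False = False
Step 2: M ∧ (False) = False AND False = False

False


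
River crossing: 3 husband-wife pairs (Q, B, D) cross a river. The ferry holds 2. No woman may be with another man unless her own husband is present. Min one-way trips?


Label couples Q, B, D (H = husband, W = wife).
Counting alone: 6 people, the ferry carries 2 and someone must bring it back, so each round trip nets at most +1 on the far side until the last crossing → at least 9 trips. The jealousy constraint makes 9 impossible; the shortest valid schedule has 11:
1. WQ+WB →  (far: WQ,WB; near: HQ,HB,HD,WD)
2. WQ ←       (far: WB; near: HQ,HB,HD,WQ,WD)
3. WQ+WD →  (far: WQ,WB,WD; near: HQ,HB,HD)
4. WQ ←       (far: WB,WD; near: HQ,HB,HD,WQ)
5. HB+HD →  (far: HB,WB,HD,WD; near: HQ,WQ)
6. HB+WB ←  (far: HD,WD; near: HQ,WQ,HB,WB)
7. HQ+HB →  (far: HQ,HB,HD,WD; near: WQ,WB)
8. WD ←       (far: HQ,HB,HD; near: WQ,WB,WD)
9. WQ+WB →  (far: HQ,WQ,HB,WB,HD; near: WD)
10. HD ←      (far: HQ,WQ,HB,WB; near: HD,WD)
11. HD+WD → (far: all six; near: empty)
In every state each wife is either with her husband or with no other man.
Minimum trips = 11

11


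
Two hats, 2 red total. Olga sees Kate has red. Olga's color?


Total red = 2, Kate = red
Red accounted for: 1
Remaining for Olga: 1
Olga's hat is red.

red


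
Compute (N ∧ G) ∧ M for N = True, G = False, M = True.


N = True, G = False, M = True
Step 1: N ∧ G = True AND False = False
Step 2: False ∧ M = False AND True = False
AND is true only when ALL operands are true.

False


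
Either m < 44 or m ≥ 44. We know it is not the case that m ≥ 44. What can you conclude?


Disjunctive syllogism: P ∨ Q, ¬P ⊢ Q
Disjunction: m < 44 ∨ m ≥ 44
We know it is not the case that m ≥ 44.
By disjunctive syllogism, the other disjunct must be true.

m < 44


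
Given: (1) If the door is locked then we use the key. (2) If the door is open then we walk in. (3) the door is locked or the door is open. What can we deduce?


Constructive dilemma: (P → Q) ∧ (R → S), P ∨ R ⊢ Q ∨ S
Premise 1: the door is locked → we use the key
Premise 2: the door is open → we walk in
Premise 3: the door is locked ∨ the door is open
Case 1: Assuming the door is locked, then by Premise 1, we use the key.
Case 2: Assuming the door is open, then by Premise 2, we walk in.
Since one of the door is locked or the door is open must hold, we get we use the key or we walk in.

We use the key or we walk in.


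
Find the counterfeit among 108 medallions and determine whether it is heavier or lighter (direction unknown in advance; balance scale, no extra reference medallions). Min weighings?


Let n = 108. 216 possibilities (n medallions × lighter/heavier); each weighing has 3 outcomes.
Bound for k weighings: say the first weighing puts j medallions on each pan. If it tips, the 2j weighed medallions remain suspects (each with a known direction) and k-1 weighings give 3^(k-1) outcomes; 3^(k-1) is odd, so 2j ≤ 3^(k-1) - 1. If it balances, the n - 2j unweighed medallions remain with direction unknown: 2(n - 2j) ≤ 3^(k-1) - 1 by the same parity argument. Adding, n ≤ (3^(k-1) - 1) + (3^(k-1) - 1)/2 = (3^k - 3)/2, and the classical three-group strategy achieves this (3 medallions in 2 weighings, 12 in 3, 39 in 4, 120 in 5).
So we need the smallest k with (3^k - 3)/2 ≥ 108.
k = 4: (3^4 - 3)/2 = 39 < 108 ✗
k = 5: (3^5 - 3)/2 = 120 ≥ 108 ✓

5
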